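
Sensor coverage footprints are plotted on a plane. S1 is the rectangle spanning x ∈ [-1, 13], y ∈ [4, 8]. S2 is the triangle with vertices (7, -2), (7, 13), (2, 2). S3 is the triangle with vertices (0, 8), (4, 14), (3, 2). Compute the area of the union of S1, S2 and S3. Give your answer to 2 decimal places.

By inclusion–exclusion:
Individual areas: |S1| = 56, |S2| = 37.5, |S3| = 21.
|S1∩S2| = 12.7273.
|S1∩S3| = 9.3333.
|S2∩S3| = 0.8231.
|S1∩S2∩S3| = 0.0894.
|S1 ∪ S2 ∪ S3| = 114.5 − 22.8837 + 0.0894 = 91.71.

91.71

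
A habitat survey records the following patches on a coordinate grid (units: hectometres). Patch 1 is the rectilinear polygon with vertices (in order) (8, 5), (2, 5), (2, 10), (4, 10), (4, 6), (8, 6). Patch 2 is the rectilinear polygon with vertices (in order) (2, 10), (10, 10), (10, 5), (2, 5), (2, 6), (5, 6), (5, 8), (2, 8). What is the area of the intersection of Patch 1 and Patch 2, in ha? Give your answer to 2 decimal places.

10.00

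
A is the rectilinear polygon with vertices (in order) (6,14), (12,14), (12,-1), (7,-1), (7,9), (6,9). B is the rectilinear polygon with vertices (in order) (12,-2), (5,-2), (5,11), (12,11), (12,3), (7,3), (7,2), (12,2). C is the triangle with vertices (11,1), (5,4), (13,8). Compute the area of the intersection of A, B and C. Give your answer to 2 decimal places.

17.07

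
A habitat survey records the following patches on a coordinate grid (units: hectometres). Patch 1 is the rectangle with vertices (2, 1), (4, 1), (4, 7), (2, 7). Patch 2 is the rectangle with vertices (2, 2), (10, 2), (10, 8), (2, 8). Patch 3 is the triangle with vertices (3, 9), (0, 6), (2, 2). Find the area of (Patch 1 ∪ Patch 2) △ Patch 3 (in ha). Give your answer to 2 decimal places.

53.86

|Patch 1 ∪ Patch 2| = 50.
|(Patch 1 ∪ Patch 2) ∩ Patch 3| = 2.5714.
|(Patch 1 ∪ Patch 2) △ Patch 3| = 50 + 9 − 5.1429 = 53.86.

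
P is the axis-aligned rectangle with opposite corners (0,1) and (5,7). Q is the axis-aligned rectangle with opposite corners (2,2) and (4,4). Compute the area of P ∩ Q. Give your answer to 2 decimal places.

4.00

|P∩Q|: x∈[2,4], y∈[2,4] → 2·2 = 4.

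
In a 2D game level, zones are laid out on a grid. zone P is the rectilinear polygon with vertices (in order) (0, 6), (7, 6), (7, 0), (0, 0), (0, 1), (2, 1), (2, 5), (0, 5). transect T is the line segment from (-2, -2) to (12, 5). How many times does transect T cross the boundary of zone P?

The segment meets the boundary at (7,2.5), (2,0).

2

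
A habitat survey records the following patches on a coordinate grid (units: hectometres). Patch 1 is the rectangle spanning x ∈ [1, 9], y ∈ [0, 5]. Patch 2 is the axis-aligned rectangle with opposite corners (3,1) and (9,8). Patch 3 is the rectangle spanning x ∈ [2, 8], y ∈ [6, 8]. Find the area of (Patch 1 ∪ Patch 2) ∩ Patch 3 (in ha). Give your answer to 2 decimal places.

The region (Patch 1 ∪ Patch 2) ∩ Patch 3 is the polygon with vertices (3,8), (8,8), (8,6), (3,6).
By the shoelace formula its area is 10.00.

10.00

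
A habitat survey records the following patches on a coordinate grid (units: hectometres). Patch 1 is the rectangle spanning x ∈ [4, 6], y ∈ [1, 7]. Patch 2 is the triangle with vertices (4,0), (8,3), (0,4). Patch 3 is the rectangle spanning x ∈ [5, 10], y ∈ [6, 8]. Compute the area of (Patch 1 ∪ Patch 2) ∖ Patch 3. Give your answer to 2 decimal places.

20.42

|Patch 1 ∪ Patch 2| = 21.4167.
|(Patch 1 ∪ Patch 2) ∩ Patch 3| = 1.
|(Patch 1 ∪ Patch 2) ∖ Patch 3| = 21.4167 − 1 = 20.42.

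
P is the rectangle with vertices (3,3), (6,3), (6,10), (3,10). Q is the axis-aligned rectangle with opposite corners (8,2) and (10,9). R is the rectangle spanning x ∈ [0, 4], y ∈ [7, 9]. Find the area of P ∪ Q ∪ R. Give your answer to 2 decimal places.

By inclusion–exclusion:
Individual areas: |P| = 21, |Q| = 14, |R| = 8.
|P∩Q| = 0 (no overlap).
|P∩R|: x∈[3,4], y∈[7,9] → 1·2 = 2.
|Q∩R| = 0 (no overlap).
|P∩Q∩R| = 0.
|P ∪ Q ∪ R| = 43 − 2 + 0 = 41.00.

41.00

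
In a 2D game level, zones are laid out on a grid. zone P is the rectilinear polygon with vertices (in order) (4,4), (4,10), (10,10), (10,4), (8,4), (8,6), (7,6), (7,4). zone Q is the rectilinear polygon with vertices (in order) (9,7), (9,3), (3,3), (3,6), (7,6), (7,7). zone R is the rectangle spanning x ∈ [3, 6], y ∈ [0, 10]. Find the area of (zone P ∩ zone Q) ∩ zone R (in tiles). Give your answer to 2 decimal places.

4.00

The region (zone P ∩ zone Q) ∩ zone R is the polygon with vertices (6,6), (6,4), (4,4), (4,6).
By the shoelace formula its area is 4.00.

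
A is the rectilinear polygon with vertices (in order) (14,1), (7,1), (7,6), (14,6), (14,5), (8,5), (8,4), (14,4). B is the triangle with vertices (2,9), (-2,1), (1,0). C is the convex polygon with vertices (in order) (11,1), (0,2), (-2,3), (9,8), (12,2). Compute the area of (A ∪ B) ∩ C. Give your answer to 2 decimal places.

|A ∪ B| = 43.
|(A ∪ B) ∩ C| = 21.53.

21.53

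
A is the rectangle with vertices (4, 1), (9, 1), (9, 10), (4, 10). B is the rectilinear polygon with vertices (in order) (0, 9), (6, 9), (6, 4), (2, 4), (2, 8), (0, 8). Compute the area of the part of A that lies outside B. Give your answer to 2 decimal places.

35.00

|A| = 45, |A∩B| = 10.
|A ∖ B| = |A| − |A∩B| = 45 − 10 = 35.00.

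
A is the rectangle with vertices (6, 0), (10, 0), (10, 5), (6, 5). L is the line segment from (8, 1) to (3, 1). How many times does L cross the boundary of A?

The segment meets the boundary at (6,1).

1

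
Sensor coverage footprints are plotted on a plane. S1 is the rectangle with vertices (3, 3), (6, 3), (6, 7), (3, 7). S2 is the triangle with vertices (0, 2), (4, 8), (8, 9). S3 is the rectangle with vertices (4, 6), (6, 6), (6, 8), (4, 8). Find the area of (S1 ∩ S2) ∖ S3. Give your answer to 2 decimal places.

|S1 ∩ S2| = 3.1399.
|(S1 ∩ S2) ∩ S3| = 1.1429.
|(S1 ∩ S2) ∖ S3| = 3.1399 − 1.1429 = 2.00.

2.00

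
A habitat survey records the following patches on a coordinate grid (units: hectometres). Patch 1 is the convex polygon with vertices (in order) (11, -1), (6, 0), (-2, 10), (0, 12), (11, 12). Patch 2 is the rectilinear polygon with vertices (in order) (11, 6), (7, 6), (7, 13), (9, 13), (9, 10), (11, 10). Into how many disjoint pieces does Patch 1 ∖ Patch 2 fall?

2

Patch 1 ∖ Patch 2 splits into 2 disjoint pieces (area 92.5, area 4).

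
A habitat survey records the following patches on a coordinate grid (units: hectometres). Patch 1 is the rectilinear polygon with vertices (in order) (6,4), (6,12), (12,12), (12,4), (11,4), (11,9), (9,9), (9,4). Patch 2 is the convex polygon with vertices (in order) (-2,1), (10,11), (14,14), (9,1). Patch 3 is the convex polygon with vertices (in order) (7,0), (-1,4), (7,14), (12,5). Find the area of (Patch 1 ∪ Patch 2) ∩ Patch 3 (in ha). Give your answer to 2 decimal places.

61.89

|Patch 1 ∪ Patch 2| = 88.3333.
|(Patch 1 ∪ Patch 2) ∩ Patch 3| = 61.89.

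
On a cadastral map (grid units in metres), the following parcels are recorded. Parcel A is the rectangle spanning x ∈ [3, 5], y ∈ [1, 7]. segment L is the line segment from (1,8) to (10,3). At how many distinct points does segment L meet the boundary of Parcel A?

The segment meets the boundary at (5,5.778), (3,6.889).

2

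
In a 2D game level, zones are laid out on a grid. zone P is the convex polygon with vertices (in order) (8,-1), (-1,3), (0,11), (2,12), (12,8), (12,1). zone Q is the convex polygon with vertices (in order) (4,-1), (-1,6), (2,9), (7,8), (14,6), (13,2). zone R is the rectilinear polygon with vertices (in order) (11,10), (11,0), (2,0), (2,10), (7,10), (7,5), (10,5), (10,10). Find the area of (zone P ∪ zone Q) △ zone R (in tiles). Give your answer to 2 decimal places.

62.18

|zone P ∪ zone Q| = 131.5877.
|(zone P ∪ zone Q) ∩ zone R| = 72.2022.
|(zone P ∪ zone Q) △ zone R| = 131.5877 + 75 − 144.4043 = 62.18.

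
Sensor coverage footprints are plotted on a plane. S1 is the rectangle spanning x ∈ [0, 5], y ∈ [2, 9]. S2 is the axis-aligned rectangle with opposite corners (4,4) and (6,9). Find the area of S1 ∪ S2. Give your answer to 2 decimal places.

By inclusion–exclusion:
Individual areas: |S1| = 35, |S2| = 10.
|S1∩S2|: x∈[4,5], y∈[4,9] → 1·5 = 5.
|S1 ∪ S2| = 45 − 5 = 40.00.

40.00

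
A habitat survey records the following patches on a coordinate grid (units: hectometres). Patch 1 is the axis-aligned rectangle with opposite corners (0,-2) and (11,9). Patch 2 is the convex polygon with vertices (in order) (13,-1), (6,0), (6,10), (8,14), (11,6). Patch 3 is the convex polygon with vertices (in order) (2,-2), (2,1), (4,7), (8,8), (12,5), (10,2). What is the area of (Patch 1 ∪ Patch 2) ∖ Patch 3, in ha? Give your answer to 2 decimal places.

|Patch 1 ∪ Patch 2| = 138.4018.
|(Patch 1 ∪ Patch 2) ∩ Patch 3| = 56.4886.
|(Patch 1 ∪ Patch 2) ∖ Patch 3| = 138.4018 − 56.4886 = 81.91.

81.91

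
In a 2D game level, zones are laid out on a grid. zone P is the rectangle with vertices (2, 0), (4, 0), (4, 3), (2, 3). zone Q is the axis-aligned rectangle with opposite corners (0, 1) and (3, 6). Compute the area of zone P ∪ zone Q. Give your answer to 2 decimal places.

19.00

By inclusion–exclusion:
Individual areas: |zone P| = 6, |zone Q| = 15.
|zone P∩zone Q|: x∈[2,3], y∈[1,3] → 1·2 = 2.
|zone P ∪ zone Q| = 21 − 2 = 19.00.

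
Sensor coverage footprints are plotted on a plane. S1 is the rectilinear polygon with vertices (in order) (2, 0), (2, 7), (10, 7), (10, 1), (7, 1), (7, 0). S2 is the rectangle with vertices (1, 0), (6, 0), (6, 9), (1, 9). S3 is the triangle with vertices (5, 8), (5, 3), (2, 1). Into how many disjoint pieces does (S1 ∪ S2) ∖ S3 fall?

(S1 ∪ S2) ∖ S3 is a single connected region.

1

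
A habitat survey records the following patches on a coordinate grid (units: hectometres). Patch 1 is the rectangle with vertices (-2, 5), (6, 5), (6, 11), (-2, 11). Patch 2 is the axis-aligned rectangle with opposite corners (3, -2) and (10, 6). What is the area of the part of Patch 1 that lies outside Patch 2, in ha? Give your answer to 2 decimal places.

|Patch 1∩Patch 2|: x∈[3,6], y∈[5,6] → 3·1 = 3.
|Patch 1| = 48.
|Patch 1 ∖ Patch 2| = |Patch 1| − |Patch 1∩Patch 2| = 48 − 3 = 45.00.

45.00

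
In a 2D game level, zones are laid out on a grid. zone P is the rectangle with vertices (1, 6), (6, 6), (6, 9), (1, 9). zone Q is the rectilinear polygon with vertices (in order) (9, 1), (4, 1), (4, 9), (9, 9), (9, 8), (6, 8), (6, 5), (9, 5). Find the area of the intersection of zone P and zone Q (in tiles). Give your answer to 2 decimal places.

6.00

The intersection is the polygon with vertices (6,6), (4,6), (4,9), (6,9), (6,8).
By the shoelace formula its area is 6.00.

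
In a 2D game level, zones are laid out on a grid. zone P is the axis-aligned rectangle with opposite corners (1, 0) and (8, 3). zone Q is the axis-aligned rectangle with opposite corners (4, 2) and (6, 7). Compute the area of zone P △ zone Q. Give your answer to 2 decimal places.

|zone P∩zone Q|: x∈[4,6], y∈[2,3] → 2·1 = 2.
|zone P △ zone Q| = |zone P| + |zone Q| − 2·|zone P∩zone Q| = 21 + 10 − 4 = 27.00.

27.00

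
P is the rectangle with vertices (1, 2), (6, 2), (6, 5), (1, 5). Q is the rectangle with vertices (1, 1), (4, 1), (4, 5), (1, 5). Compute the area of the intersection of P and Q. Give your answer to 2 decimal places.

|P∩Q|: x∈[1,4], y∈[2,5] → 3·3 = 9.

9.00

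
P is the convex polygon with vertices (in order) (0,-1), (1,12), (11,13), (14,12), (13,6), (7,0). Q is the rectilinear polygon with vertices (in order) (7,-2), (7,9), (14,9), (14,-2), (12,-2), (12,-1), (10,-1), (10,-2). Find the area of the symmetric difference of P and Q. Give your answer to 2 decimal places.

146.00

|P| = 144.5, |Q| = 75, |P∩Q| = 36.75.
|P △ Q| = |P| + |Q| − 2·|P∩Q| = 144.5 + 75 − 73.5 = 146.00.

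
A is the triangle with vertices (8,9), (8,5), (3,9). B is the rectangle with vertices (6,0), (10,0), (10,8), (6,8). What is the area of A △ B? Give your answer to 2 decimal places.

|A| = 10, |B| = 32, |A∩B| = 4.4.
|A △ B| = |A| + |B| − 2·|A∩B| = 10 + 32 − 8.8 = 33.20.

33.20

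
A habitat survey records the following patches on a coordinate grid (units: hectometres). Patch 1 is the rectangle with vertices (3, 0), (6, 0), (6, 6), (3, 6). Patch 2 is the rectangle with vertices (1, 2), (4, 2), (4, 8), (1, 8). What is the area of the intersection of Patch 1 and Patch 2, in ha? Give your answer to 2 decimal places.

4.00

|Patch 1∩Patch 2|: x∈[3,4], y∈[2,6] → 1·4 = 4.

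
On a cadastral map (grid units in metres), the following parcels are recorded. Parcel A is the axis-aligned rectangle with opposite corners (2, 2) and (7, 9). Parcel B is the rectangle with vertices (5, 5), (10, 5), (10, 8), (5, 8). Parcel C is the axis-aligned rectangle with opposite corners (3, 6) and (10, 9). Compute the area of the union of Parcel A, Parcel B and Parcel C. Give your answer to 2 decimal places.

By inclusion–exclusion:
Individual areas: |Parcel A| = 35, |Parcel B| = 15, |Parcel C| = 21.
|Parcel A∩Parcel B|: x∈[5,7], y∈[5,8] → 2·3 = 6.
|Parcel A∩Parcel C|: x∈[3,7], y∈[6,9] → 4·3 = 12.
|Parcel B∩Parcel C|: x∈[5,10], y∈[6,8] → 5·2 = 10.
|Parcel A∩Parcel B∩Parcel C| = 4.
|Parcel A ∪ Parcel B ∪ Parcel C| = 71 − 28 + 4 = 47.00.

47.00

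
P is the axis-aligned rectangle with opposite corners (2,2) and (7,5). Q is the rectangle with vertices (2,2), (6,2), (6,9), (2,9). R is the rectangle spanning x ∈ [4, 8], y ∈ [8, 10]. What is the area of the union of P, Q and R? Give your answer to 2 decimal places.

37.00

By inclusion–exclusion:
Individual areas: |P| = 15, |Q| = 28, |R| = 8.
|P∩Q|: x∈[2,6], y∈[2,5] → 4·3 = 12.
|P∩R| = 0 (no overlap).
|Q∩R|: x∈[4,6], y∈[8,9] → 2·1 = 2.
|P∩Q∩R| = 0.
|P ∪ Q ∪ R| = 51 − 14 + 0 = 37.00.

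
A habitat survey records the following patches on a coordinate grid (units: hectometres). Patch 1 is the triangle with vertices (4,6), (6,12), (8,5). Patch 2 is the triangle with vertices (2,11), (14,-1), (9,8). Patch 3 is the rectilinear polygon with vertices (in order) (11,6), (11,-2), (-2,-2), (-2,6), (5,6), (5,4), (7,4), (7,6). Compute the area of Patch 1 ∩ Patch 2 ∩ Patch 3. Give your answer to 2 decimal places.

The intersection is the polygon with vertices (8,5), (7,6), (7.714,6).
By the shoelace formula its area is 0.36.

0.36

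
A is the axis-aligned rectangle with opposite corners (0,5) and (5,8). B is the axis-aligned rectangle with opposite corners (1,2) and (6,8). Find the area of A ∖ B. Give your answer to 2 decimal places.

3.00

|A∩B|: x∈[1,5], y∈[5,8] → 4·3 = 12.
|A| = 15.
|A ∖ B| = |A| − |A∩B| = 15 − 12 = 3.00.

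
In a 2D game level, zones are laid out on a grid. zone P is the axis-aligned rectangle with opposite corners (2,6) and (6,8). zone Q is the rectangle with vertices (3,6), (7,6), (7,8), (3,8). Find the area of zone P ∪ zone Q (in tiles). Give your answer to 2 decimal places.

10.00

By inclusion–exclusion:
Individual areas: |zone P| = 8, |zone Q| = 8.
|zone P∩zone Q|: x∈[3,6], y∈[6,8] → 3·2 = 6.
|zone P ∪ zone Q| = 16 − 6 = 10.00.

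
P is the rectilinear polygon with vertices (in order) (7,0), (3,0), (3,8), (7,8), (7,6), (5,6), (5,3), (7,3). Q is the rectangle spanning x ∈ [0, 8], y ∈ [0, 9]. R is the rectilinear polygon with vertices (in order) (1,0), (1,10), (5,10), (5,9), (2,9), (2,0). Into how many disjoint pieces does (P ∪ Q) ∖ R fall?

(P ∪ Q) ∖ R splits into 2 disjoint pieces (area 54, area 9).

2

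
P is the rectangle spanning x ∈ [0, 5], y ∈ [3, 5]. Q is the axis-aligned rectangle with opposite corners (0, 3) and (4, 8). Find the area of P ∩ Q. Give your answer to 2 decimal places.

8.00

|P∩Q|: x∈[0,4], y∈[3,5] → 4·2 = 8.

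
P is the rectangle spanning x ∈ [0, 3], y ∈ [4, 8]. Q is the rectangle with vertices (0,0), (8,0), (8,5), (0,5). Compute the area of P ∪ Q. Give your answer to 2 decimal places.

By inclusion–exclusion:
Individual areas: |P| = 12, |Q| = 40.
|P∩Q|: x∈[0,3], y∈[4,5] → 3·1 = 3.
|P ∪ Q| = 52 − 3 = 49.00.

49.00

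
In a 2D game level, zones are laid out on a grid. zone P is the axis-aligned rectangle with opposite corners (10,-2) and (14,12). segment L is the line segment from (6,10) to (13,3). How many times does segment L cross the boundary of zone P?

1

The segment meets the boundary at (10,6).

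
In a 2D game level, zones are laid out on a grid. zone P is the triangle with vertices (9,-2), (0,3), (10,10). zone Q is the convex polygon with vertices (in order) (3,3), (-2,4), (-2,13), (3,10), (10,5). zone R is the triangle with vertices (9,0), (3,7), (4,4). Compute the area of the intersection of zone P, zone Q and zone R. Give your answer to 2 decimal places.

The intersection is the polygon with vertices (4.658,3.474), (4,4), (3.514,5.46), (4.018,5.812), (5.754,3.787).
By the shoelace formula its area is 2.44.

2.44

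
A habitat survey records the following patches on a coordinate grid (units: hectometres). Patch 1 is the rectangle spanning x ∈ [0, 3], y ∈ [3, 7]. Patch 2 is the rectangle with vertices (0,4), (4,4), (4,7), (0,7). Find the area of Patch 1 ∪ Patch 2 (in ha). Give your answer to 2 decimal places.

By inclusion–exclusion:
Individual areas: |Patch 1| = 12, |Patch 2| = 12.
|Patch 1∩Patch 2|: x∈[0,3], y∈[4,7] → 3·3 = 9.
|Patch 1 ∪ Patch 2| = 24 − 9 = 15.00.

15.00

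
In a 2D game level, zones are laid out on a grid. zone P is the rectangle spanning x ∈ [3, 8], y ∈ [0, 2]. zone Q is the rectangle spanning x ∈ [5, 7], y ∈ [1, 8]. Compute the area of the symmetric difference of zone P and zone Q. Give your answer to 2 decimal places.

|zone P∩zone Q|: x∈[5,7], y∈[1,2] → 2·1 = 2.
|zone P △ zone Q| = |zone P| + |zone Q| − 2·|zone P∩zone Q| = 10 + 14 − 4 = 20.00.

20.00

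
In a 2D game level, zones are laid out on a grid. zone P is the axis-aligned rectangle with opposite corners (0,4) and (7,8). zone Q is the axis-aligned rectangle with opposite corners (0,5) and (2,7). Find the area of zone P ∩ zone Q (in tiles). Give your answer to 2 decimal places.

|zone P∩zone Q|: x∈[0,2], y∈[5,7] → 2·2 = 4.

4.00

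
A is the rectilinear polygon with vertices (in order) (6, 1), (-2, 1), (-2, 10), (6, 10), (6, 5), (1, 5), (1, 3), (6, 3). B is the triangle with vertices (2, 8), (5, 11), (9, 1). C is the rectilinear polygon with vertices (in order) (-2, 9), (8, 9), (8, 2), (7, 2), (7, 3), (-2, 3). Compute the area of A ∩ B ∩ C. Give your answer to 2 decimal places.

The intersection is the polygon with vertices (6,8.5), (6,5), (5,5), (2,8), (3,9), (5.8,9).
By the shoelace formula its area is 10.95.

10.95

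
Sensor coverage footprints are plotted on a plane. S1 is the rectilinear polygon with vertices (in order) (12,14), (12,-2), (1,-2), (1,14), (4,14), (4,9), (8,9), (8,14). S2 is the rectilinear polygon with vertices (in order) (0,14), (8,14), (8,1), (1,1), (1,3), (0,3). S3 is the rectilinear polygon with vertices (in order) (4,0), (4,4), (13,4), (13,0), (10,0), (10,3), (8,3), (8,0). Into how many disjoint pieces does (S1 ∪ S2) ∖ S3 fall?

1

(S1 ∪ S2) ∖ S3 is a single connected region.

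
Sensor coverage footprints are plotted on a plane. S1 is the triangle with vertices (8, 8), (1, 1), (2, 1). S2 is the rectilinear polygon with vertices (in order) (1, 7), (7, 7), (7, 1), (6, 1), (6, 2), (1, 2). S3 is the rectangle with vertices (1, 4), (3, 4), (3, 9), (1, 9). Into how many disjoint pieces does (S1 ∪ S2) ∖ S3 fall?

(S1 ∪ S2) ∖ S3 is a single connected region.

1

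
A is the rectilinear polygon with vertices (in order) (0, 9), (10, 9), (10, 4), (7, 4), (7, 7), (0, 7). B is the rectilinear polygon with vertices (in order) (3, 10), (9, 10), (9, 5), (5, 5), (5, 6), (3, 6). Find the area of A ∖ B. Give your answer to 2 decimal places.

|A| = 29, |A∩B| = 16.
|A ∖ B| = |A| − |A∩B| = 29 − 16 = 13.00.

13.00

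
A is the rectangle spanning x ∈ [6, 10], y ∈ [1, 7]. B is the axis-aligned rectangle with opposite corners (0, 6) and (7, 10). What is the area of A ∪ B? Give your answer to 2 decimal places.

By inclusion–exclusion:
Individual areas: |A| = 24, |B| = 28.
|A∩B|: x∈[6,7], y∈[6,7] → 1·1 = 1.
|A ∪ B| = 52 − 1 = 51.00.

51.00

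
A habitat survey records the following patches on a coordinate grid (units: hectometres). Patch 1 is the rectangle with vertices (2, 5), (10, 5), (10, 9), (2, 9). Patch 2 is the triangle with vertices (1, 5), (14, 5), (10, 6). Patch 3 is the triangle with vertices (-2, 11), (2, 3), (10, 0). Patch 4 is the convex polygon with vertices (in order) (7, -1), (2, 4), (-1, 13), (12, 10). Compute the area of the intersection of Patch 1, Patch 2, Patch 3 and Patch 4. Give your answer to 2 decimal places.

The intersection is the polygon with vertices (2,5.111), (4.162,5.351), (4.545,5), (2,5).
By the shoelace formula its area is 0.57.

0.57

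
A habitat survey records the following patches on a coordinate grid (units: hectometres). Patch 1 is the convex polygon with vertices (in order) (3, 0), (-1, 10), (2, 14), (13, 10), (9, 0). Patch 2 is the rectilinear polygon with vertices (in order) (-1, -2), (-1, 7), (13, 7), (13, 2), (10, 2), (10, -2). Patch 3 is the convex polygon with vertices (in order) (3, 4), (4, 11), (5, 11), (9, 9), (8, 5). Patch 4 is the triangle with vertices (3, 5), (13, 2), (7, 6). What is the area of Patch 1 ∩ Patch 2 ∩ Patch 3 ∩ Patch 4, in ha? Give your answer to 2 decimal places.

The intersection is the polygon with vertices (8,5), (5,4.4), (3.137,4.959), (3.148,5.037), (7,6), (8.071,5.286).
By the shoelace formula its area is 4.17.

4.17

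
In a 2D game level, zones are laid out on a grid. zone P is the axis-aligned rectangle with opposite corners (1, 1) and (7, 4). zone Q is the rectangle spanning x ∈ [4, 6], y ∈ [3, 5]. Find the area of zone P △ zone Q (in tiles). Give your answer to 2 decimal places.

18.00

|zone P∩zone Q|: x∈[4,6], y∈[3,4] → 2·1 = 2.
|zone P △ zone Q| = |zone P| + |zone Q| − 2·|zone P∩zone Q| = 18 + 4 − 4 = 18.00.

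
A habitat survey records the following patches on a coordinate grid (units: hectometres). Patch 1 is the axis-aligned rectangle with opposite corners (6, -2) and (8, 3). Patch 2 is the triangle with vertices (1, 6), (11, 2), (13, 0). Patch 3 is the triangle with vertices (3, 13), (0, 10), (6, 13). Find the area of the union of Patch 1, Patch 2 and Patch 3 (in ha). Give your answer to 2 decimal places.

20.25

By inclusion–exclusion:
Individual areas: |Patch 1| = 10, |Patch 2| = 6, |Patch 3| = 4.5.
|Patch 1∩Patch 2| = 0.25.
|Patch 1∩Patch 3| = 0.
|Patch 2∩Patch 3| = 0.
|Patch 1∩Patch 2∩Patch 3| = 0.
|Patch 1 ∪ Patch 2 ∪ Patch 3| = 20.5 − 0.25 + 0 = 20.25.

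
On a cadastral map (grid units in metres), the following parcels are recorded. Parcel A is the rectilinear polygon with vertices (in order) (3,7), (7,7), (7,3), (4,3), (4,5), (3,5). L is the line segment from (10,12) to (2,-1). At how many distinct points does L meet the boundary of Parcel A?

The segment meets the boundary at (4.462,3), (6.923,7).

2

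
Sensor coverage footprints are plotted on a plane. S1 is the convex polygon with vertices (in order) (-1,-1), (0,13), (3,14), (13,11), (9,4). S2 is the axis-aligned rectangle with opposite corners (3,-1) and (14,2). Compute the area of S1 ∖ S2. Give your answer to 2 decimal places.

|S1| = 126.5, |S1∩S2| = 1.
|S1 ∖ S2| = |S1| − |S1∩S2| = 126.5 − 1 = 125.50.

125.50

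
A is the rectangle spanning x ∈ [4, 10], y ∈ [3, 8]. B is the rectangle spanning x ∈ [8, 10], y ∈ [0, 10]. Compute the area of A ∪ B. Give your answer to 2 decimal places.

By inclusion–exclusion:
Individual areas: |A| = 30, |B| = 20.
|A∩B|: x∈[8,10], y∈[3,8] → 2·5 = 10.
|A ∪ B| = 50 − 10 = 40.00.

40.00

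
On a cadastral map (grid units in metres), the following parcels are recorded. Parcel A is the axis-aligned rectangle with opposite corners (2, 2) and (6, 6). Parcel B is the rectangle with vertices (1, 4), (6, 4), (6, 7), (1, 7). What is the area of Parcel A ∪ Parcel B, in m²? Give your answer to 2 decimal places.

23.00

By inclusion–exclusion:
Individual areas: |Parcel A| = 16, |Parcel B| = 15.
|Parcel A∩Parcel B|: x∈[2,6], y∈[4,6] → 4·2 = 8.
|Parcel A ∪ Parcel B| = 31 − 8 = 23.00.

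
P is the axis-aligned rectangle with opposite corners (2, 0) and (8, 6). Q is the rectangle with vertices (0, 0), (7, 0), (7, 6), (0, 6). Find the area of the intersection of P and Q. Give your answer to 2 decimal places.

30.00

|P∩Q|: x∈[2,7], y∈[0,6] → 5·6 = 30.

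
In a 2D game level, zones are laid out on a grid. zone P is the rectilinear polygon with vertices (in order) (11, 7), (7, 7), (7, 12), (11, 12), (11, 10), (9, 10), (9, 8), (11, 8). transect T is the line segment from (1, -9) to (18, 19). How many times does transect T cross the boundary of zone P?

The segment meets the boundary at (10.714,7), (11,7.471).

2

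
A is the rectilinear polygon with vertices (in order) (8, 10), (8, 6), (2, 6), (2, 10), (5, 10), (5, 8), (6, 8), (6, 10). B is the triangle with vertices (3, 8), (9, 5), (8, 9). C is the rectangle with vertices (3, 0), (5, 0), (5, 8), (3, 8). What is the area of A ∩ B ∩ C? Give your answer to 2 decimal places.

The intersection is the polygon with vertices (3,8), (5,8), (5,7).
By the shoelace formula its area is 1.00.

1.00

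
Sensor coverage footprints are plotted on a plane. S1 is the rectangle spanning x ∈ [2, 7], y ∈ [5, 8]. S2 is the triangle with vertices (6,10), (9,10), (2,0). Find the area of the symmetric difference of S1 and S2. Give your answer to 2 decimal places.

18.81

|S1| = 15, |S2| = 15, |S1∩S2| = 5.5929.
|S1 △ S2| = |S1| + |S2| − 2·|S1∩S2| = 15 + 15 − 11.1857 = 18.81.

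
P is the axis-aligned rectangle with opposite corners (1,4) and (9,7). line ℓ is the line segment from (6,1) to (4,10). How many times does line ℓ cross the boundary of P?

2

The segment meets the boundary at (4.667,7), (5.333,4).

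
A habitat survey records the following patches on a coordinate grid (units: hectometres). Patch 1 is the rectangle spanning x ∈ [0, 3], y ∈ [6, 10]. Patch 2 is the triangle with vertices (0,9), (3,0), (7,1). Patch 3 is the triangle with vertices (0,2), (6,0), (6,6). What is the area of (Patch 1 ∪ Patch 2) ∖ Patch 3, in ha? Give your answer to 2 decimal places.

18.16

|Patch 1 ∪ Patch 2| = 29.0625.
|(Patch 1 ∪ Patch 2) ∩ Patch 3| = 10.9013.
|(Patch 1 ∪ Patch 2) ∖ Patch 3| = 29.0625 − 10.9013 = 18.16.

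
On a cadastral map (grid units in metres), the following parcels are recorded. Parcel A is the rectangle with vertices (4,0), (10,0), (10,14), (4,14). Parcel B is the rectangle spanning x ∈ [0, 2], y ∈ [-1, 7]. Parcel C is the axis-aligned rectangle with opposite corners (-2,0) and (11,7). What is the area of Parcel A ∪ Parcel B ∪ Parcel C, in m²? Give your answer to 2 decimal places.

By inclusion–exclusion:
Individual areas: |Parcel A| = 84, |Parcel B| = 16, |Parcel C| = 91.
|Parcel A∩Parcel B| = 0 (no overlap).
|Parcel A∩Parcel C|: x∈[4,10], y∈[0,7] → 6·7 = 42.
|Parcel B∩Parcel C|: x∈[0,2], y∈[0,7] → 2·7 = 14.
|Parcel A∩Parcel B∩Parcel C| = 0.
|Parcel A ∪ Parcel B ∪ Parcel C| = 191 − 56 + 0 = 135.00.

135.00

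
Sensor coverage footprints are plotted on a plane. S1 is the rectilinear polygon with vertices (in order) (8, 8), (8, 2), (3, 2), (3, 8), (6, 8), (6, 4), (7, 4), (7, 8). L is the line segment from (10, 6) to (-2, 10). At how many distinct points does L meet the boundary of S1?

The segment meets the boundary at (4,8), (6,7.333), (8,6.667), (7,7).

4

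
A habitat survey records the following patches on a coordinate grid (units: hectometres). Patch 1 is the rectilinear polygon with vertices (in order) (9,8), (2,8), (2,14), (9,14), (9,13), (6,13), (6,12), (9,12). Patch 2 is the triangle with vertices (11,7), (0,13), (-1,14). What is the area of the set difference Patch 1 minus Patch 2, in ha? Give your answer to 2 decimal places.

37.54

|Patch 1| = 39, |Patch 1∩Patch 2| = 1.4583.
|Patch 1 ∖ Patch 2| = |Patch 1| − |Patch 1∩Patch 2| = 39 − 1.4583 = 37.54.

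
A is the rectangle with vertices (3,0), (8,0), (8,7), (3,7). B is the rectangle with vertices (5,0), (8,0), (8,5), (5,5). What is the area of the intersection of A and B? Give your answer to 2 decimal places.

15.00

|A∩B|: x∈[5,8], y∈[0,5] → 3·5 = 15.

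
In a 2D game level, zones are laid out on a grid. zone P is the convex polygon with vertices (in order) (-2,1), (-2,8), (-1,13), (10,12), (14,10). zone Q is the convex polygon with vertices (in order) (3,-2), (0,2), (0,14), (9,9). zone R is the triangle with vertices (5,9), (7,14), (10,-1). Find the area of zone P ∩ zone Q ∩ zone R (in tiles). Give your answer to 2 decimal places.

The intersection is the polygon with vertices (7.875,9.625), (8.268,7.659), (7.574,6.385), (6.585,5.829), (5,9), (5.727,10.818).
By the shoelace formula its area is 9.89.

9.89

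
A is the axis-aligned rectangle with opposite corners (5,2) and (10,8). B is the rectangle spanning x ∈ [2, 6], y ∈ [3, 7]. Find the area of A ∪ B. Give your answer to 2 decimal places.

By inclusion–exclusion:
Individual areas: |A| = 30, |B| = 16.
|A∩B|: x∈[5,6], y∈[3,7] → 1·4 = 4.
|A ∪ B| = 46 − 4 = 42.00.

42.00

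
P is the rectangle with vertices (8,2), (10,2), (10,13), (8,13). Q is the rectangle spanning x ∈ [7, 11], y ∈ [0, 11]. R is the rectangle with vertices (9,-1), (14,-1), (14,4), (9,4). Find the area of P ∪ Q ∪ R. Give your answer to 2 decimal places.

65.00

By inclusion–exclusion:
Individual areas: |P| = 22, |Q| = 44, |R| = 25.
|P∩Q|: x∈[8,10], y∈[2,11] → 2·9 = 18.
|P∩R|: x∈[9,10], y∈[2,4] → 1·2 = 2.
|Q∩R|: x∈[9,11], y∈[0,4] → 2·4 = 8.
|P∩Q∩R| = 2.
|P ∪ Q ∪ R| = 91 − 28 + 2 = 65.00.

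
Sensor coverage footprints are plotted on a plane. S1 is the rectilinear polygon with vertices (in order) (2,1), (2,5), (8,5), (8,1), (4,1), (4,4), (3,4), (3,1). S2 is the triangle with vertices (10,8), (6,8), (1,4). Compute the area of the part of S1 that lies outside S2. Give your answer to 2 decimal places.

|S1| = 21, |S1∩S2| = 0.3222.
|S1 ∖ S2| = |S1| − |S1∩S2| = 21 − 0.3222 = 20.68.

20.68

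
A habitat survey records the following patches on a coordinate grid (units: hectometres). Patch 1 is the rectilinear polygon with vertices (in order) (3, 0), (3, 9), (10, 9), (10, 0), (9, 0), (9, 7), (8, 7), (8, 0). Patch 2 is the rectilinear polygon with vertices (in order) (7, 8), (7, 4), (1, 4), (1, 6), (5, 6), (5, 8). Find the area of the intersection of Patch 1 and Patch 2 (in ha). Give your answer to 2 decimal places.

12.00

The intersection is the polygon with vertices (3,6), (5,6), (5,8), (7,8), (7,4), (3,4).
By the shoelace formula its area is 12.00.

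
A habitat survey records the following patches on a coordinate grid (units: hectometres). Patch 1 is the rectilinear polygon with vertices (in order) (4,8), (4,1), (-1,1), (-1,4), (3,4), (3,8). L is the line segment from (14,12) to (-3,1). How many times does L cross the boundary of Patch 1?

4

The segment meets the boundary at (-1,2.294), (1.636,4), (3,4.882), (4,5.529).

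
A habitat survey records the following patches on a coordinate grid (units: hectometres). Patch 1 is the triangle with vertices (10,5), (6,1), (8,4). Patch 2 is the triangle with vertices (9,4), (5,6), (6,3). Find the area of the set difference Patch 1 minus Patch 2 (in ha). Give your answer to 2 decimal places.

|Patch 1| = 2, |Patch 1∩Patch 2| = 0.3393.
|Patch 1 ∖ Patch 2| = |Patch 1| − |Patch 1∩Patch 2| = 2 − 0.3393 = 1.66.

1.66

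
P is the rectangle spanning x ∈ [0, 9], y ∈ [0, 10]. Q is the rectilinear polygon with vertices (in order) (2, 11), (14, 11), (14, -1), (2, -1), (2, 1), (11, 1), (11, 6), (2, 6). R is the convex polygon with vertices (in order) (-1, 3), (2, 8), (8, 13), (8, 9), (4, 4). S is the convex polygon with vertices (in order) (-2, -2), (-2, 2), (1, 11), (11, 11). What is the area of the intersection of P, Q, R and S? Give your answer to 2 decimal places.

The intersection is the polygon with vertices (2,8), (4.4,10), (8,10), (8,9), (5.6,6), (2,6).
By the shoelace formula its area is 18.00.

18.00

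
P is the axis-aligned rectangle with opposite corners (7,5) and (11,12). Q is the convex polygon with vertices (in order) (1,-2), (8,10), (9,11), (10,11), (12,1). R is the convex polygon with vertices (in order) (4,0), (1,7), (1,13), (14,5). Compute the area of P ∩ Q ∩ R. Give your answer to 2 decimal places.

The intersection is the polygon with vertices (7,5), (7,8.286), (7.439,9.038), (10.807,6.965), (11,6), (11,5).
By the shoelace formula its area is 12.00.

12.00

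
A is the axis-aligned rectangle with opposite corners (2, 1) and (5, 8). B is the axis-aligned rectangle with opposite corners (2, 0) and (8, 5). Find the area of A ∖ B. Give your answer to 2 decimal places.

|A∩B|: x∈[2,5], y∈[1,5] → 3·4 = 12.
|A| = 21.
|A ∖ B| = |A| − |A∩B| = 21 − 12 = 9.00.

9.00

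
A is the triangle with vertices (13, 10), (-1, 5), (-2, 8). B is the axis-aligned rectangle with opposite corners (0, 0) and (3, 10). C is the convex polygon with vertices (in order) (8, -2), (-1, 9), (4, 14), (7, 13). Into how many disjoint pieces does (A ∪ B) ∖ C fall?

(A ∪ B) ∖ C splits into 2 disjoint pieces (area 22.3333, area 3.6445).

2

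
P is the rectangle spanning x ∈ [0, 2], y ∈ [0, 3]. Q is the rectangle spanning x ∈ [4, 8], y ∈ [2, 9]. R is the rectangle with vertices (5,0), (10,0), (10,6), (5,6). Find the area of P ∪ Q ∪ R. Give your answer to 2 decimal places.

By inclusion–exclusion:
Individual areas: |P| = 6, |Q| = 28, |R| = 30.
|P∩Q| = 0 (no overlap).
|P∩R| = 0 (no overlap).
|Q∩R|: x∈[5,8], y∈[2,6] → 3·4 = 12.
|P∩Q∩R| = 0.
|P ∪ Q ∪ R| = 64 − 12 + 0 = 52.00.

52.00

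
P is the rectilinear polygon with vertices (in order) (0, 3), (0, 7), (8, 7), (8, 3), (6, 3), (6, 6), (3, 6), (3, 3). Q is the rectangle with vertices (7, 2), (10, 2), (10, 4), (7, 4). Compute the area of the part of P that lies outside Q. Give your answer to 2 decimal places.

22.00

|P| = 23, |P∩Q| = 1.
|P ∖ Q| = |P| − |P∩Q| = 23 − 1 = 22.00.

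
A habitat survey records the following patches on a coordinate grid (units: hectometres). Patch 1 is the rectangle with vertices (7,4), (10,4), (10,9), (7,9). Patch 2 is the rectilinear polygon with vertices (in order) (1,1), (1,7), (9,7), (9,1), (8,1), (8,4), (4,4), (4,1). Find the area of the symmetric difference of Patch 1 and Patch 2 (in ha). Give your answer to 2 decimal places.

|Patch 1| = 15, |Patch 2| = 36, |Patch 1∩Patch 2| = 6.
|Patch 1 △ Patch 2| = |Patch 1| + |Patch 2| − 2·|Patch 1∩Patch 2| = 15 + 36 − 12 = 39.00.

39.00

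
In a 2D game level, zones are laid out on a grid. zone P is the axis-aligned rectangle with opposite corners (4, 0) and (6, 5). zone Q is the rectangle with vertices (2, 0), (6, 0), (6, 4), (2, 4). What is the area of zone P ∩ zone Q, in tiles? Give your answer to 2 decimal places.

8.00

|zone P∩zone Q|: x∈[4,6], y∈[0,4] → 2·4 = 8.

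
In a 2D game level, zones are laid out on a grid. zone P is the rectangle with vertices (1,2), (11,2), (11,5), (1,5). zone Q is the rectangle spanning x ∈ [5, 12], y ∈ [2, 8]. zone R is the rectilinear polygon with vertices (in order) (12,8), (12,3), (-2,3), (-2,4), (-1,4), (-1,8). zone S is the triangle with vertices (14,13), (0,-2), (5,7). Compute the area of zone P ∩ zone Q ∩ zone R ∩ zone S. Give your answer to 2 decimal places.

The intersection is the polygon with vertices (5,5), (6.533,5), (5,3.357).
By the shoelace formula its area is 1.26.

1.26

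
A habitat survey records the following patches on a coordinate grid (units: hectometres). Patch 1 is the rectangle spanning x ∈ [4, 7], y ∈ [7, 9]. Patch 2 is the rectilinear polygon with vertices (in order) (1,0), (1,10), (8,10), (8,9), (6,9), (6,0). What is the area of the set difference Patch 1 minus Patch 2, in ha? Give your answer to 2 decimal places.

|Patch 1| = 6, |Patch 1∩Patch 2| = 4.
|Patch 1 ∖ Patch 2| = |Patch 1| − |Patch 1∩Patch 2| = 6 − 4 = 2.00.

2.00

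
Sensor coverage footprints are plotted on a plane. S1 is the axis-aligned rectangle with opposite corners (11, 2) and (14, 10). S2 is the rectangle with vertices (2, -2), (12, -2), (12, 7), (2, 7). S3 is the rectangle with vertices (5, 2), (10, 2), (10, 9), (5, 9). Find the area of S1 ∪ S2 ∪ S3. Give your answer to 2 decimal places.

119.00

By inclusion–exclusion:
Individual areas: |S1| = 24, |S2| = 90, |S3| = 35.
|S1∩S2|: x∈[11,12], y∈[2,7] → 1·5 = 5.
|S1∩S3| = 0 (no overlap).
|S2∩S3|: x∈[5,10], y∈[2,7] → 5·5 = 25.
|S1∩S2∩S3| = 0.
|S1 ∪ S2 ∪ S3| = 149 − 30 + 0 = 119.00.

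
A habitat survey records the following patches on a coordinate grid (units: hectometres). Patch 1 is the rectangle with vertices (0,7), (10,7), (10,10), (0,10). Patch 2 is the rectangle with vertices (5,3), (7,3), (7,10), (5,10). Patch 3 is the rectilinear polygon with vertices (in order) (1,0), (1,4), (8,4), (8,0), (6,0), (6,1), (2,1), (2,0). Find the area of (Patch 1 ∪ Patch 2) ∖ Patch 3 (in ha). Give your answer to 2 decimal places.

|Patch 1 ∪ Patch 2| = 38.
|(Patch 1 ∪ Patch 2) ∩ Patch 3| = 2.
|(Patch 1 ∪ Patch 2) ∖ Patch 3| = 38 − 2 = 36.00.

36.00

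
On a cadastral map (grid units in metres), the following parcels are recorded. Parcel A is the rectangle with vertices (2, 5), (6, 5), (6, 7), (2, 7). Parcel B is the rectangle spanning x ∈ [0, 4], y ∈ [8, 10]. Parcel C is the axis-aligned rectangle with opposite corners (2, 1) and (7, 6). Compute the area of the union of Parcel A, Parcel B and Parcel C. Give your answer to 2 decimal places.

By inclusion–exclusion:
Individual areas: |Parcel A| = 8, |Parcel B| = 8, |Parcel C| = 25.
|Parcel A∩Parcel B| = 0 (no overlap).
|Parcel A∩Parcel C|: x∈[2,6], y∈[5,6] → 4·1 = 4.
|Parcel B∩Parcel C| = 0 (no overlap).
|Parcel A∩Parcel B∩Parcel C| = 0.
|Parcel A ∪ Parcel B ∪ Parcel C| = 41 − 4 + 0 = 37.00.

37.00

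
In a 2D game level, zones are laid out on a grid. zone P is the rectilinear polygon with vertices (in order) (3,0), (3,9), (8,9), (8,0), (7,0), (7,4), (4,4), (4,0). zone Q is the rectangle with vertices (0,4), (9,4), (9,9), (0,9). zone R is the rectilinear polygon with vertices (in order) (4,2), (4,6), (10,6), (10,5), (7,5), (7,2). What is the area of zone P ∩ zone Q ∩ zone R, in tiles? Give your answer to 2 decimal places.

7.00

The intersection is the polygon with vertices (8,5), (7,5), (7,4), (4,4), (4,6), (8,6).
By the shoelace formula its area is 7.00.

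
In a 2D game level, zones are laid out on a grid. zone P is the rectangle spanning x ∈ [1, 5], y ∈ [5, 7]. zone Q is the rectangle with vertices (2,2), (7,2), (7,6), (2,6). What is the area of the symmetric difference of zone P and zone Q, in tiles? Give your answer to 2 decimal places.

|zone P∩zone Q|: x∈[2,5], y∈[5,6] → 3·1 = 3.
|zone P △ zone Q| = |zone P| + |zone Q| − 2·|zone P∩zone Q| = 8 + 20 − 6 = 22.00.

22.00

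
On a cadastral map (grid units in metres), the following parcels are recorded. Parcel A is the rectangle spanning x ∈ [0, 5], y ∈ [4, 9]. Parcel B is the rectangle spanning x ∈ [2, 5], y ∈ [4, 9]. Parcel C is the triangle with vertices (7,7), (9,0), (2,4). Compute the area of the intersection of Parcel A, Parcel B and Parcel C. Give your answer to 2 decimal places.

2.70

The intersection is the polygon with vertices (2,4), (5,5.8), (5,4).
By the shoelace formula its area is 2.70.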